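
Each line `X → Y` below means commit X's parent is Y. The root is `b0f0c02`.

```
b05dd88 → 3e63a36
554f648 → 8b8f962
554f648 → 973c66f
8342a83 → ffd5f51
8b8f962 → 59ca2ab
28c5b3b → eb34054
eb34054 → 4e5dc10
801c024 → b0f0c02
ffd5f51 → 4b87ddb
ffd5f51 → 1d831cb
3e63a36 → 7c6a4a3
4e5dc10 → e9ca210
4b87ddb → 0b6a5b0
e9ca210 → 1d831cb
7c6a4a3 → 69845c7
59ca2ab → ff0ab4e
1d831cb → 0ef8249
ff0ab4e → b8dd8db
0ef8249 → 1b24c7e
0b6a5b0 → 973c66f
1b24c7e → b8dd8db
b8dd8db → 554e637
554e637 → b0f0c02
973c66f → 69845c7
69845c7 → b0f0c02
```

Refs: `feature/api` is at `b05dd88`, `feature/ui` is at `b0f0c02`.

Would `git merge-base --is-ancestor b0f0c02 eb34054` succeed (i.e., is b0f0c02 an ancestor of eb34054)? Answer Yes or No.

Yes

Ancestors of eb34054 (commits reachable by following parents): {0ef8249, 1b24c7e, 1d831cb, 4e5dc10, 554e637, b0f0c02, b8dd8db, e9ca210, eb34054}.
b0f0c02 is in that set, so it is an ancestor of eb34054.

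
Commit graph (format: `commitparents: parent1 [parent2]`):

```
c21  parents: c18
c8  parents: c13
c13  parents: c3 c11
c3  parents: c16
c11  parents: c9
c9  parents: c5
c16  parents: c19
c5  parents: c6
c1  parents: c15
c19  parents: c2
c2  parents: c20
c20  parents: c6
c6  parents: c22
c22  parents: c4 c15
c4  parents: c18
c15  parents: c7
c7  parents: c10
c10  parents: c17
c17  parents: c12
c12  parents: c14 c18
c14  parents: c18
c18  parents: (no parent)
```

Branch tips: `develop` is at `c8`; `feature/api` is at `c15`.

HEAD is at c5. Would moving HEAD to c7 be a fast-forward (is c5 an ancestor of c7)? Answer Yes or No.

A fast-forward from c5 to c7 is possible iff c5 is an ancestor of c7.
Ancestors of c7: {c10, c12, c14, c17, c18, c7}.
c5 is not among them, so fast-forward is not possible.

No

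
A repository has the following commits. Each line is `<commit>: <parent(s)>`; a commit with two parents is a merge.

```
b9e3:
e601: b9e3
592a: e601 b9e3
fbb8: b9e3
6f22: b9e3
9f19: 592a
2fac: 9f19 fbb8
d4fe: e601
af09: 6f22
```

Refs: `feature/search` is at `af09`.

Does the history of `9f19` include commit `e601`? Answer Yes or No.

Yes

Ancestors of 9f19 (commits reachable by following parents): {592a, 9f19, b9e3, e601}.
e601 is in that set, so it is an ancestor of 9f19.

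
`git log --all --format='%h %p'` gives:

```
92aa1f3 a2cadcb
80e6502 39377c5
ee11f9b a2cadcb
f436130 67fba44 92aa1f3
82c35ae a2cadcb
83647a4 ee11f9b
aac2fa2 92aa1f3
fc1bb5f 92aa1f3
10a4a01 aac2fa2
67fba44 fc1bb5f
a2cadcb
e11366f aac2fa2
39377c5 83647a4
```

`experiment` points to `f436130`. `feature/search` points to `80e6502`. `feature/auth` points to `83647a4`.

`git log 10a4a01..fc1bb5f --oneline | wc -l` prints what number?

1

Reachable from fc1bb5f: {92aa1f3, a2cadcb, fc1bb5f}.
Reachable from 10a4a01: {10a4a01, 92aa1f3, a2cadcb, aac2fa2}.
In fc1bb5f's history but not 10a4a01's: {fc1bb5f} — 1 commit.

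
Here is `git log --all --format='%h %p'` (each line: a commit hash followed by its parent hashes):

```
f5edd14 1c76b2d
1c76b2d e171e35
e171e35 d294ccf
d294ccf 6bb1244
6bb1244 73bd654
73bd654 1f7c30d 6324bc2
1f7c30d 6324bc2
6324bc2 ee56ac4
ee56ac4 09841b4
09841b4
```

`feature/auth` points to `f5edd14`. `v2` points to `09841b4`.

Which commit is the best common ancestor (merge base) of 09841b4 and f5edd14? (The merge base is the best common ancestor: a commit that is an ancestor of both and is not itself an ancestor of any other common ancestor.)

Ancestors of 09841b4: {09841b4}.
Ancestors of f5edd14: {09841b4, 1c76b2d, 1f7c30d, 6324bc2, 6bb1244, 73bd654, d294ccf, e171e35, ee56ac4, f5edd14}.
Common ancestors: {09841b4}.
The only common ancestor is 09841b4, so it is the merge base.

09841b4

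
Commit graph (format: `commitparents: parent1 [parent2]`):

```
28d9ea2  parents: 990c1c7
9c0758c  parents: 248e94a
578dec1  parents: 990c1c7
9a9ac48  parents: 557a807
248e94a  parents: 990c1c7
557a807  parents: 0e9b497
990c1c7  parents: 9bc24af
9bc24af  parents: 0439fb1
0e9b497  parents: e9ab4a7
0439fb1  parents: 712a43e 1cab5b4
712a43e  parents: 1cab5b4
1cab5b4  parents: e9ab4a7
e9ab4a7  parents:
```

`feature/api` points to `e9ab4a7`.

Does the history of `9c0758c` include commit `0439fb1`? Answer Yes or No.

Yes

Ancestors of 9c0758c (commits reachable by following parents): {0439fb1, 1cab5b4, 248e94a, 712a43e, 990c1c7, 9bc24af, 9c0758c, e9ab4a7}.
0439fb1 is in that set, so it is an ancestor of 9c0758c.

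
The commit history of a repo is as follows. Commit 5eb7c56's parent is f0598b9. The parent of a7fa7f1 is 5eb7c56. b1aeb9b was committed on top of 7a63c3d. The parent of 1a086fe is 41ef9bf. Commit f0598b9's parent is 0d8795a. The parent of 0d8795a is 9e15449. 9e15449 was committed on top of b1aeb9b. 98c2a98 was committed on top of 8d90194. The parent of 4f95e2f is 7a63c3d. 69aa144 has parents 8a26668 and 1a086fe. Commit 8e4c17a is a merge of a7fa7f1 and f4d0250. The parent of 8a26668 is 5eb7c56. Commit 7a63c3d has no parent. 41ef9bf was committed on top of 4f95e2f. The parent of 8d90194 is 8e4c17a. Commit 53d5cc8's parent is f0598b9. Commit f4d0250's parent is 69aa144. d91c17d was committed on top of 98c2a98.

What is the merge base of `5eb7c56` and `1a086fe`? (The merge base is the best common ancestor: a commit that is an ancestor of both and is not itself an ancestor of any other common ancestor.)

Ancestors of 5eb7c56: {0d8795a, 5eb7c56, 7a63c3d, 9e15449, b1aeb9b, f0598b9}.
Ancestors of 1a086fe: {1a086fe, 41ef9bf, 4f95e2f, 7a63c3d}.
Common ancestors: {7a63c3d}.
The only common ancestor is 7a63c3d, so it is the merge base.

7a63c3d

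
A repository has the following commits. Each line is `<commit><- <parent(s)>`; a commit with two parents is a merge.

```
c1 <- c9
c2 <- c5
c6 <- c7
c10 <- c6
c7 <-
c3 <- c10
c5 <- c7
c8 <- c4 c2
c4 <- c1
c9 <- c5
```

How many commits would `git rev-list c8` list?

Walking parent pointers from c8: reachable set = {c1, c2, c4, c5, c7, c8, c9}.
That is 7 commits.

7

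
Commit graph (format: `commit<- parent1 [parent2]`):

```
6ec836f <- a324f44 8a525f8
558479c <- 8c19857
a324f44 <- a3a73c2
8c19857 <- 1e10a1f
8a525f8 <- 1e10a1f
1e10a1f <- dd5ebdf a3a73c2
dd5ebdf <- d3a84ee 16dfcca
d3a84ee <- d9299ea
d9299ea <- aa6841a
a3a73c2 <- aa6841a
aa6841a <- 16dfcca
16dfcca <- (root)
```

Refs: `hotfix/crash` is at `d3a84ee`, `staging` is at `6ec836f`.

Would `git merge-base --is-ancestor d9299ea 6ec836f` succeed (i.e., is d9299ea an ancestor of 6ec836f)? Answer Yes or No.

Yes

Ancestors of 6ec836f (commits reachable by following parents): {16dfcca, 1e10a1f, 6ec836f, 8a525f8, a324f44, a3a73c2, aa6841a, d3a84ee, d9299ea, dd5ebdf}.
d9299ea is in that set, so it is an ancestor of 6ec836f.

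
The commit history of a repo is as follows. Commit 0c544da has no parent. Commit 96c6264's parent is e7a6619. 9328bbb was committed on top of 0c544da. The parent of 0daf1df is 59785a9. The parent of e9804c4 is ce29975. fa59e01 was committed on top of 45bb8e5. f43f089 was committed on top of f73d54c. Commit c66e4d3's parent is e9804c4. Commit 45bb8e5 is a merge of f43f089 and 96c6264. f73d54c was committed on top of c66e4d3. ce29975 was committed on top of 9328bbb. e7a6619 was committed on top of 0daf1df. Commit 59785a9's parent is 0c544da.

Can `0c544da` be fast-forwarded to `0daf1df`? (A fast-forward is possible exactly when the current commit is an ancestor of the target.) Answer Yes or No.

Yes

A fast-forward from 0c544da to 0daf1df is possible iff 0c544da is an ancestor of 0daf1df.
Ancestors of 0daf1df: {0c544da, 0daf1df, 59785a9}.
0c544da is among them, so fast-forward is possible.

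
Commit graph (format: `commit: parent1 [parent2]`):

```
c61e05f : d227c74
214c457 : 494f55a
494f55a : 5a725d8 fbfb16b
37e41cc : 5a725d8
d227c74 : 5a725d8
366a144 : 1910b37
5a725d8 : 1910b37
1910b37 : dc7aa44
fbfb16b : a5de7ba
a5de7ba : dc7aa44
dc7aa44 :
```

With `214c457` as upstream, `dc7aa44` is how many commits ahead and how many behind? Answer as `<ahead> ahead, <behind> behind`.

Reachable from dc7aa44: {dc7aa44}.
Reachable from 214c457: {1910b37, 214c457, 494f55a, 5a725d8, a5de7ba, dc7aa44, fbfb16b}.
Only in dc7aa44's history (ahead): {} — 0.
Only in 214c457's history (behind): {1910b37, 214c457, 494f55a, 5a725d8, a5de7ba, fbfb16b} — 6.

0 ahead, 6 behind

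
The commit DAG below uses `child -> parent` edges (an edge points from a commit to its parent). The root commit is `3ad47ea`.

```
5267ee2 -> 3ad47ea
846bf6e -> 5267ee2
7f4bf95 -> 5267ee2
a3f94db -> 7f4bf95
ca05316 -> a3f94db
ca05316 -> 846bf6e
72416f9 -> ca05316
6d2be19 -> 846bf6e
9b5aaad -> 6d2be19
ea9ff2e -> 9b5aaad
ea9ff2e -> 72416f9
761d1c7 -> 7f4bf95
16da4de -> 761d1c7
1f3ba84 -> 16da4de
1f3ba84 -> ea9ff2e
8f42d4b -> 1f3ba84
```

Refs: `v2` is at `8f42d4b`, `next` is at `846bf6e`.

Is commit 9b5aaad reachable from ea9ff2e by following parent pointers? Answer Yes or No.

Ancestors of ea9ff2e (commits reachable by following parents): {3ad47ea, 5267ee2, 6d2be19, 72416f9, 7f4bf95, 846bf6e, 9b5aaad, a3f94db, ca05316, ea9ff2e}.
9b5aaad is in that set, so it is an ancestor of ea9ff2e.

Yes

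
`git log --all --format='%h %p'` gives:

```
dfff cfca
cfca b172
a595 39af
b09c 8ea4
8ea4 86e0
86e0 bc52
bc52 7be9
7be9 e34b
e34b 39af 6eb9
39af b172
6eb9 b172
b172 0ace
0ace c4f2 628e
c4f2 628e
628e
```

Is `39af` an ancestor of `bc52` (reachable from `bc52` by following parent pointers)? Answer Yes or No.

Ancestors of bc52 (commits reachable by following parents): {0ace, 39af, 628e, 6eb9, 7be9, b172, bc52, c4f2, e34b}.
39af is in that set, so it is an ancestor of bc52.

Yes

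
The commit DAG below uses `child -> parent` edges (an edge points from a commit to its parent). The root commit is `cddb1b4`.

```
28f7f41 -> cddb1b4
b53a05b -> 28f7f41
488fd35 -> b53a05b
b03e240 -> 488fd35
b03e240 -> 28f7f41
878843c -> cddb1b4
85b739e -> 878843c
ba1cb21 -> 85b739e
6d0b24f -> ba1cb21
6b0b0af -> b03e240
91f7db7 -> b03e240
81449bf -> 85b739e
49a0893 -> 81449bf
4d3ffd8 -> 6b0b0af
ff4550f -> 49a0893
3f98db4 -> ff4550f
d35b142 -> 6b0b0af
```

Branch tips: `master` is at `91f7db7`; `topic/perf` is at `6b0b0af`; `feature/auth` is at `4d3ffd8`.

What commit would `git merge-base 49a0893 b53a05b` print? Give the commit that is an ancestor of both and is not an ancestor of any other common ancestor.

cddb1b4

Ancestors of 49a0893: {49a0893, 81449bf, 85b739e, 878843c, cddb1b4}.
Ancestors of b53a05b: {28f7f41, b53a05b, cddb1b4}.
Common ancestors: {cddb1b4}.
The only common ancestor is cddb1b4, so it is the merge base.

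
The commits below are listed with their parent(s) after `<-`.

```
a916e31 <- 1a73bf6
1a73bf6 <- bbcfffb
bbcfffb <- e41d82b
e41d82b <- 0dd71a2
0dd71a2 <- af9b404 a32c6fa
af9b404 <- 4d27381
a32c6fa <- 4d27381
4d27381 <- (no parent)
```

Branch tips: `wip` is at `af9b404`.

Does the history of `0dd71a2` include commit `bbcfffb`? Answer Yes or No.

Ancestors of 0dd71a2: {0dd71a2, 4d27381, a32c6fa, af9b404}.
bbcfffb is not in that set, so it is not an ancestor of 0dd71a2.

No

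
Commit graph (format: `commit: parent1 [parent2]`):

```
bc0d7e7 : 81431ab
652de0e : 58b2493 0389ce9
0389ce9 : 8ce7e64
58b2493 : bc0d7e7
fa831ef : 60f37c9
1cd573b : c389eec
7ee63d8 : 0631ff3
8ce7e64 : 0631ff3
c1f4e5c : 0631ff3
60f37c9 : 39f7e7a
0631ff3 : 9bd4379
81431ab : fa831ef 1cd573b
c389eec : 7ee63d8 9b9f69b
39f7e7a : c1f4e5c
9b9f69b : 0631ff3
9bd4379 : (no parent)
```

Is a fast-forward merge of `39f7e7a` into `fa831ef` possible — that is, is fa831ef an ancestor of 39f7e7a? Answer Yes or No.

No

A fast-forward from fa831ef to 39f7e7a is possible iff fa831ef is an ancestor of 39f7e7a.
Ancestors of 39f7e7a: {0631ff3, 39f7e7a, 9bd4379, c1f4e5c}.
fa831ef is not among them, so fast-forward is not possible.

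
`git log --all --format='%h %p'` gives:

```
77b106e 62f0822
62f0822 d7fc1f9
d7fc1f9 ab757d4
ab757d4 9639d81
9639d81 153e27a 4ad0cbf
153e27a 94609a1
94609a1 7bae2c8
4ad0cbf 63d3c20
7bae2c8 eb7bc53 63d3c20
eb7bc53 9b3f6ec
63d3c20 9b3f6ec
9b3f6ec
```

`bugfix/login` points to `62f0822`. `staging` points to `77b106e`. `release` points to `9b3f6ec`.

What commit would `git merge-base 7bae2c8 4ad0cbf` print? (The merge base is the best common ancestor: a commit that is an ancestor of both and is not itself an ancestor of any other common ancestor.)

Ancestors of 7bae2c8: {63d3c20, 7bae2c8, 9b3f6ec, eb7bc53}.
Ancestors of 4ad0cbf: {4ad0cbf, 63d3c20, 9b3f6ec}.
Common ancestors: {63d3c20, 9b3f6ec}.
Among these, 63d3c20 is not an ancestor of any other common ancestor — it is the merge base.

63d3c20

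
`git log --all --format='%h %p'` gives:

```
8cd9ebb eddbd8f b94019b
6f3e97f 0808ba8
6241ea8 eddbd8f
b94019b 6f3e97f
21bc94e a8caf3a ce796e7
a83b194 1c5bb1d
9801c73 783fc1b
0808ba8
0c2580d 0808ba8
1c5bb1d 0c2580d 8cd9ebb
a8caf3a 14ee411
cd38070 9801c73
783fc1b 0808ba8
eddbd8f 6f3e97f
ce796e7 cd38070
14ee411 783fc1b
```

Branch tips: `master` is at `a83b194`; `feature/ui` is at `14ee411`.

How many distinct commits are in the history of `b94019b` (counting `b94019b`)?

Walking parent pointers from b94019b: reachable set = {0808ba8, 6f3e97f, b94019b}.
That is 3 commits.

3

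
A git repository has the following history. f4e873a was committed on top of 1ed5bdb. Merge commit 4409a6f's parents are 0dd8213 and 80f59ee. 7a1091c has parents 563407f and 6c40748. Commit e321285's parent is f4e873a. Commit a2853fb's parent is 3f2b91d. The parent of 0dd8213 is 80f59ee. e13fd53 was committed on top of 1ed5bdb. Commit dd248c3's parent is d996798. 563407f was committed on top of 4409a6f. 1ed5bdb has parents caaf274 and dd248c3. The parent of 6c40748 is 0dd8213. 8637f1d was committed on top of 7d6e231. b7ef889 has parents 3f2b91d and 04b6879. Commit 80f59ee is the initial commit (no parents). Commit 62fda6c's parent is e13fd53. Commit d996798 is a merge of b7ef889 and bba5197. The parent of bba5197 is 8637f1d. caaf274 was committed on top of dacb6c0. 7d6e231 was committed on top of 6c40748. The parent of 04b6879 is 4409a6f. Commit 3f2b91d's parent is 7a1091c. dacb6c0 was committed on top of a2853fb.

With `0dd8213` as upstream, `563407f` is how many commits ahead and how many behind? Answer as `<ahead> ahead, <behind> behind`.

2 ahead, 0 behind

Reachable from 563407f: {0dd8213, 4409a6f, 563407f, 80f59ee}.
Reachable from 0dd8213: {0dd8213, 80f59ee}.
Only in 563407f's history (ahead): {4409a6f, 563407f} — 2.
Only in 0dd8213's history (behind): {} — 0.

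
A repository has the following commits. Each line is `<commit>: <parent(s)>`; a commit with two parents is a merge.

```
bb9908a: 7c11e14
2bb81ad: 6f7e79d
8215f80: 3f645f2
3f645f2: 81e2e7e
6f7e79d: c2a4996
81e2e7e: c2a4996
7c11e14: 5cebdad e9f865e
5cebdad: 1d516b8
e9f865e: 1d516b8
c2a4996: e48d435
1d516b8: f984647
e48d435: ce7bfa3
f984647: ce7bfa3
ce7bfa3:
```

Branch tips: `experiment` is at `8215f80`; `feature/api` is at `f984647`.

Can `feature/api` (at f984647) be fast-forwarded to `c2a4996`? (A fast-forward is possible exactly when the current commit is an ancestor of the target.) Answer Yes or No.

A fast-forward from f984647 to c2a4996 is possible iff f984647 is an ancestor of c2a4996.
Ancestors of c2a4996: {c2a4996, ce7bfa3, e48d435}.
f984647 is not among them, so fast-forward is not possible.

No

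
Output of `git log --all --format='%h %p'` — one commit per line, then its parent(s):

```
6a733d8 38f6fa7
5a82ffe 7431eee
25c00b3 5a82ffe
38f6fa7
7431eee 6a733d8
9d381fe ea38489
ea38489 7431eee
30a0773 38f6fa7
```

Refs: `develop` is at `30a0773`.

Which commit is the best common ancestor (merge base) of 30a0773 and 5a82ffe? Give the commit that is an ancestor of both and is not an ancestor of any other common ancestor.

38f6fa7

Ancestors of 30a0773: {30a0773, 38f6fa7}.
Ancestors of 5a82ffe: {38f6fa7, 5a82ffe, 6a733d8, 7431eee}.
Common ancestors: {38f6fa7}.
The only common ancestor is 38f6fa7, so it is the merge base.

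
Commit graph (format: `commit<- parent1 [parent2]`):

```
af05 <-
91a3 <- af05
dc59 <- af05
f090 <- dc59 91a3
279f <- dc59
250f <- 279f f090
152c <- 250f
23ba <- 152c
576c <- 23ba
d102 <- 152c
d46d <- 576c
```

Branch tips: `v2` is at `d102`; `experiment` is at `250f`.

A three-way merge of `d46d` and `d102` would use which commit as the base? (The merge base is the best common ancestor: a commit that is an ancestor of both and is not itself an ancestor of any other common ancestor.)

152c

Ancestors of d46d: {152c, 23ba, 250f, 279f, 576c, 91a3, af05, d46d, dc59, f090}.
Ancestors of d102: {152c, 250f, 279f, 91a3, af05, d102, dc59, f090}.
Common ancestors: {152c, 250f, 279f, 91a3, af05, dc59, f090}.
Among these, 152c is not an ancestor of any other common ancestor — it is the merge base.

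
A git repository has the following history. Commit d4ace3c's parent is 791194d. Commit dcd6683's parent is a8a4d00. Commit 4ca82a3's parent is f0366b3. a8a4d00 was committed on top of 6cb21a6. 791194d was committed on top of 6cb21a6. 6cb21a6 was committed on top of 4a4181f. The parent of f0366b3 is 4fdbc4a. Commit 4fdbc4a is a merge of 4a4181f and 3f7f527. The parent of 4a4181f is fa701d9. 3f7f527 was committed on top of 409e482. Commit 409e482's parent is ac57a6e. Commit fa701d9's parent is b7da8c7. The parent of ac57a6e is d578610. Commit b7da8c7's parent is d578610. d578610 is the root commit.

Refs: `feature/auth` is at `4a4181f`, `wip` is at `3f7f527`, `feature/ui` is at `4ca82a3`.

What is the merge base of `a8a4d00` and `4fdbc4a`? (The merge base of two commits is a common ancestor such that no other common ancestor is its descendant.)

4a4181f

Ancestors of a8a4d00: {4a4181f, 6cb21a6, a8a4d00, b7da8c7, d578610, fa701d9}.
Ancestors of 4fdbc4a: {3f7f527, 409e482, 4a4181f, 4fdbc4a, ac57a6e, b7da8c7, d578610, fa701d9}.
Common ancestors: {4a4181f, b7da8c7, d578610, fa701d9}.
Among these, 4a4181f is not an ancestor of any other common ancestor — it is the merge base.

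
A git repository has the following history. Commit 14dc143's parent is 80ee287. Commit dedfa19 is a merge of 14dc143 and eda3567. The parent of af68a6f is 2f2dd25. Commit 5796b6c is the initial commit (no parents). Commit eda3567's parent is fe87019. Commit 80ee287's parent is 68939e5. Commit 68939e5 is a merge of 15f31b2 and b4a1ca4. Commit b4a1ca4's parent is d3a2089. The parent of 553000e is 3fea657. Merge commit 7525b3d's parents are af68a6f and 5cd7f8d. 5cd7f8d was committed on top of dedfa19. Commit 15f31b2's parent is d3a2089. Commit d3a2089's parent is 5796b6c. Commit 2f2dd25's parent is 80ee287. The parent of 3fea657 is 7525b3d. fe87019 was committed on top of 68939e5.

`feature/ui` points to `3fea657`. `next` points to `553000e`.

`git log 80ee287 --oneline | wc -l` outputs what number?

Walking parent pointers from 80ee287: reachable set = {15f31b2, 5796b6c, 68939e5, 80ee287, b4a1ca4, d3a2089}.
That is 6 commits.

6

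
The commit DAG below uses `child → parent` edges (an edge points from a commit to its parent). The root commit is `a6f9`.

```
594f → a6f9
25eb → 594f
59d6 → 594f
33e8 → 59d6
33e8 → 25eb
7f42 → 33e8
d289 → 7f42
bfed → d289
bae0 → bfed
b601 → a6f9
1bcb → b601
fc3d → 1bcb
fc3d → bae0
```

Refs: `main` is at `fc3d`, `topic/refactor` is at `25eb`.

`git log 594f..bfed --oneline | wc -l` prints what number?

Reachable from bfed: {25eb, 33e8, 594f, 59d6, 7f42, a6f9, bfed, d289}.
Reachable from 594f: {594f, a6f9}.
In bfed's history but not 594f's: {25eb, 33e8, 59d6, 7f42, bfed, d289} — 6 commits.

6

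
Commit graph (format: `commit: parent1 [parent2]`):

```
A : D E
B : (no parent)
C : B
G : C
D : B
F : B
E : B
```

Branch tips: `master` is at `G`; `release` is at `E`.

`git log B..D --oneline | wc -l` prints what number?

Reachable from D: {B, D}.
Reachable from B: {B}.
In D's history but not B's: {D} — 1 commit.

1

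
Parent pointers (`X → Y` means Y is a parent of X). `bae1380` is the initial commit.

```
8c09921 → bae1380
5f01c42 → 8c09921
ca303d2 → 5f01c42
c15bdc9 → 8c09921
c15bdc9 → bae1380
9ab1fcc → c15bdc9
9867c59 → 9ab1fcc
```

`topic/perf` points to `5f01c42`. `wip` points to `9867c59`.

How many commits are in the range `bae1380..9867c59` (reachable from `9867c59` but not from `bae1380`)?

Reachable from 9867c59: {8c09921, 9867c59, 9ab1fcc, bae1380, c15bdc9}.
Reachable from bae1380: {bae1380}.
In 9867c59's history but not bae1380's: {8c09921, 9867c59, 9ab1fcc, c15bdc9} — 4 commits.

4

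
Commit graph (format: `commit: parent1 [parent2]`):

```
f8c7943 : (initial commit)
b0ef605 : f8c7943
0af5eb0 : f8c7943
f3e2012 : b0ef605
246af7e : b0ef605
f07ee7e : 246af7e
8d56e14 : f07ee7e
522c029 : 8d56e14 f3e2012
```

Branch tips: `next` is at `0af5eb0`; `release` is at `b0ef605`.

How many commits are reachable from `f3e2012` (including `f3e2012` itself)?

Walking parent pointers from f3e2012: reachable set = {b0ef605, f3e2012, f8c7943}.
That is 3 commits.

3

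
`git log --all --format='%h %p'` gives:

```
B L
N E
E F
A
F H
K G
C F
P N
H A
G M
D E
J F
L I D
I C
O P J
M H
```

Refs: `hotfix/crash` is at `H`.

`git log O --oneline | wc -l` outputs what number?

8

Walking parent pointers from O: reachable set = {A, E, F, H, J, N, O, P}.
That is 8 commits.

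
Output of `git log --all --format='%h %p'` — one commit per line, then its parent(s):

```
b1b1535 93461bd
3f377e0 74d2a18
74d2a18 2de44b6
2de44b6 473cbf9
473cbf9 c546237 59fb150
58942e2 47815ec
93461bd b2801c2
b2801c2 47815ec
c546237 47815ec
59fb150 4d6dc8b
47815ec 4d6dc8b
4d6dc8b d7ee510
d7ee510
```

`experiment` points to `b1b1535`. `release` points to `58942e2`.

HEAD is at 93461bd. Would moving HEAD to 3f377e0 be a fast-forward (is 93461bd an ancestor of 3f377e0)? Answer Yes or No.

A fast-forward from 93461bd to 3f377e0 is possible iff 93461bd is an ancestor of 3f377e0.
Ancestors of 3f377e0: {2de44b6, 3f377e0, 473cbf9, 47815ec, 4d6dc8b, 59fb150, 74d2a18, c546237, d7ee510}.
93461bd is not among them, so fast-forward is not possible.

No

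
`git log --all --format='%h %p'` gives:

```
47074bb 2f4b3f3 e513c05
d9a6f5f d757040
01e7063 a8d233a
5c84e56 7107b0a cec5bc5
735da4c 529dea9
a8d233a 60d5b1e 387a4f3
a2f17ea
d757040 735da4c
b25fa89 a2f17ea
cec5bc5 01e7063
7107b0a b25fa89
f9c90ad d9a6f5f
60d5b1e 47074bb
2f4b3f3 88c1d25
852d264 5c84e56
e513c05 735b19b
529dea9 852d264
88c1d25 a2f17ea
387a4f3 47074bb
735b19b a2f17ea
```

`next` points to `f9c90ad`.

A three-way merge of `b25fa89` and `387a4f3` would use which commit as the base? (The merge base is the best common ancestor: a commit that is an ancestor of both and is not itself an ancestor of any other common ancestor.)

Ancestors of b25fa89: {a2f17ea, b25fa89}.
Ancestors of 387a4f3: {2f4b3f3, 387a4f3, 47074bb, 735b19b, 88c1d25, a2f17ea, e513c05}.
Common ancestors: {a2f17ea}.
The only common ancestor is a2f17ea, so it is the merge base.

a2f17ea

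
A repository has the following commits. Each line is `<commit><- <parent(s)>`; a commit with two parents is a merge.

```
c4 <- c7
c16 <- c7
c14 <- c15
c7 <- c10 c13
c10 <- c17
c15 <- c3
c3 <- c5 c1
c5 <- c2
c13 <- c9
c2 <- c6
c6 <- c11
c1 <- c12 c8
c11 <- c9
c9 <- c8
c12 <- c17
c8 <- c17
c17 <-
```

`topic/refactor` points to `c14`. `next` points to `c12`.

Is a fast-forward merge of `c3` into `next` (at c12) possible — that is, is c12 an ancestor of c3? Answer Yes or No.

A fast-forward from c12 to c3 is possible iff c12 is an ancestor of c3.
Ancestors of c3: {c1, c11, c12, c17, c2, c3, c5, c6, c8, c9}.
c12 is among them, so fast-forward is possible.

Yes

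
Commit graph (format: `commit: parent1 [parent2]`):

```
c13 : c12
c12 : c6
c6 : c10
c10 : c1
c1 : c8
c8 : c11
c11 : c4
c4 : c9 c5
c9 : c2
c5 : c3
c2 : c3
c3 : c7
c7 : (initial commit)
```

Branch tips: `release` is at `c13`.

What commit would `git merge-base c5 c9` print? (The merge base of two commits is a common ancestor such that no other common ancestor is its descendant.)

c3

Ancestors of c5: {c3, c5, c7}.
Ancestors of c9: {c2, c3, c7, c9}.
Common ancestors: {c3, c7}.
Among these, c3 is not an ancestor of any other common ancestor — it is the merge base.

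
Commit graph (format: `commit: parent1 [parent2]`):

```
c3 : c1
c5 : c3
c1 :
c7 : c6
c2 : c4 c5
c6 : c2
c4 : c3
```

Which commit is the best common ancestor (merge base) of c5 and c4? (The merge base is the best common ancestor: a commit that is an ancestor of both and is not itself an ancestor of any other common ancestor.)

c3

Ancestors of c5: {c1, c3, c5}.
Ancestors of c4: {c1, c3, c4}.
Common ancestors: {c1, c3}.
Among these, c3 is not an ancestor of any other common ancestor — it is the merge base.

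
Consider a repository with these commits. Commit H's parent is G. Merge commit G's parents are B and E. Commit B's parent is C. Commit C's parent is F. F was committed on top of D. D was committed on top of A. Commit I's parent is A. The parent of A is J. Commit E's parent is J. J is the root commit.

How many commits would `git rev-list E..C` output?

4

Reachable from C: {A, C, D, F, J}.
Reachable from E: {E, J}.
In C's history but not E's: {A, C, D, F} — 4 commits.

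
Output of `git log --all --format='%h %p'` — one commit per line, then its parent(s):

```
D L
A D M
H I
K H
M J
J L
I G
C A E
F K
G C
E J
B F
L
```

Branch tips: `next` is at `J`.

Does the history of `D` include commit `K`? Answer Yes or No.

Ancestors of D: {D, L}.
K is not in that set, so it is not an ancestor of D.

No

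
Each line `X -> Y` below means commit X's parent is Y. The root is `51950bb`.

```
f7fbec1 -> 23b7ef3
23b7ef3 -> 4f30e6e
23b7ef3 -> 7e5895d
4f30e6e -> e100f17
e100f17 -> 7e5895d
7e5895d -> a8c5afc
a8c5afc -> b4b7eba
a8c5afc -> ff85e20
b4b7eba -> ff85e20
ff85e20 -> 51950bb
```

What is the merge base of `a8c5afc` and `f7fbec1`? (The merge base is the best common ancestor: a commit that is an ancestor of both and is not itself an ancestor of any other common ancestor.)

Ancestors of a8c5afc: {51950bb, a8c5afc, b4b7eba, ff85e20}.
Ancestors of f7fbec1: {23b7ef3, 4f30e6e, 51950bb, 7e5895d, a8c5afc, b4b7eba, e100f17, f7fbec1, ff85e20}.
Common ancestors: {51950bb, a8c5afc, b4b7eba, ff85e20}.
Among these, a8c5afc is not an ancestor of any other common ancestor — it is the merge base.

a8c5afc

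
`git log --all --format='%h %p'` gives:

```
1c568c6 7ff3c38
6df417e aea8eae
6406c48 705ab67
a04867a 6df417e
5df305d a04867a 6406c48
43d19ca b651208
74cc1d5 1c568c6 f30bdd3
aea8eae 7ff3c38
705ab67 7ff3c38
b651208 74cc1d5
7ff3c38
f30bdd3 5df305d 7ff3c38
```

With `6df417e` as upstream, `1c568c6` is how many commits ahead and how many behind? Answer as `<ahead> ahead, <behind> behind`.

1 ahead, 2 behind

Reachable from 1c568c6: {1c568c6, 7ff3c38}.
Reachable from 6df417e: {6df417e, 7ff3c38, aea8eae}.
Only in 1c568c6's history (ahead): {1c568c6} — 1.
Only in 6df417e's history (behind): {6df417e, aea8eae} — 2.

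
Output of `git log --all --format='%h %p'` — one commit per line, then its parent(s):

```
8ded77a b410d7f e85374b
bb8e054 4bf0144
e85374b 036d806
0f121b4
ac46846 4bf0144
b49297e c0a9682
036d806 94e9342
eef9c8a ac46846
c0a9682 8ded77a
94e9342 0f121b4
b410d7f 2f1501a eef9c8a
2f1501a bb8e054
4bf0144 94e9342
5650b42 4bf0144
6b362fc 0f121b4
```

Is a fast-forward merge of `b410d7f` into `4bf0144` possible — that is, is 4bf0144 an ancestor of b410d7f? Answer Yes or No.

A fast-forward from 4bf0144 to b410d7f is possible iff 4bf0144 is an ancestor of b410d7f.
Ancestors of b410d7f: {0f121b4, 2f1501a, 4bf0144, 94e9342, ac46846, b410d7f, bb8e054, eef9c8a}.
4bf0144 is among them, so fast-forward is possible.

Yes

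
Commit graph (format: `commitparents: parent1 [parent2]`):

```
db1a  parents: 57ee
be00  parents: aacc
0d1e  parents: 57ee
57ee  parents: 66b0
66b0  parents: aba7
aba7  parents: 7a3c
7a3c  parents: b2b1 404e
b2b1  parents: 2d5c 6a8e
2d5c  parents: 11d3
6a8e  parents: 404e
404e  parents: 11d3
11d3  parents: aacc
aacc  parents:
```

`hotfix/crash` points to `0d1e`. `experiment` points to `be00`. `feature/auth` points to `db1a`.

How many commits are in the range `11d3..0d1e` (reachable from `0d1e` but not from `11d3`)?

Reachable from 0d1e: {0d1e, 11d3, 2d5c, 404e, 57ee, 66b0, 6a8e, 7a3c, aacc, aba7, b2b1}.
Reachable from 11d3: {11d3, aacc}.
In 0d1e's history but not 11d3's: {0d1e, 2d5c, 404e, 57ee, 66b0, 6a8e, 7a3c, aba7, b2b1} — 9 commits.

9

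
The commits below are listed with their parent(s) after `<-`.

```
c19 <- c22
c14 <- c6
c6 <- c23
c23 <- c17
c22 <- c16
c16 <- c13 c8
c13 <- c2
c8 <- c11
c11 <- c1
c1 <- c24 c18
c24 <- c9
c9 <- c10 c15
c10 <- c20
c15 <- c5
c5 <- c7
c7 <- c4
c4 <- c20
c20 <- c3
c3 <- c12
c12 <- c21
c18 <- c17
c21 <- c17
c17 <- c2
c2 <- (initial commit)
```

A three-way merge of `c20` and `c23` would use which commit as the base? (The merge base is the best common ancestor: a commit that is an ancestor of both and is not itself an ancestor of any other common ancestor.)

Ancestors of c20: {c12, c17, c2, c20, c21, c3}.
Ancestors of c23: {c17, c2, c23}.
Common ancestors: {c17, c2}.
Among these, c17 is not an ancestor of any other common ancestor — it is the merge base.

c17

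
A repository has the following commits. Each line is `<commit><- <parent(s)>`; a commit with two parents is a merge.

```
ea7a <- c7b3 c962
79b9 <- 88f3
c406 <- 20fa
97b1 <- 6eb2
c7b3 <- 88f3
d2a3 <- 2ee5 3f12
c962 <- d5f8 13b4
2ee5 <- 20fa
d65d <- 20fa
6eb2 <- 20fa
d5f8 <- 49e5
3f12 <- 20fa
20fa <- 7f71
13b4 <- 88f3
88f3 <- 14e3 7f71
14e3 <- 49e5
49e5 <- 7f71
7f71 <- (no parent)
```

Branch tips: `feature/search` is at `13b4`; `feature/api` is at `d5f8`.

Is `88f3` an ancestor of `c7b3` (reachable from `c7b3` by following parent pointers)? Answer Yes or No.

Ancestors of c7b3 (commits reachable by following parents): {14e3, 49e5, 7f71, 88f3, c7b3}.
88f3 is in that set, so it is an ancestor of c7b3.

Yes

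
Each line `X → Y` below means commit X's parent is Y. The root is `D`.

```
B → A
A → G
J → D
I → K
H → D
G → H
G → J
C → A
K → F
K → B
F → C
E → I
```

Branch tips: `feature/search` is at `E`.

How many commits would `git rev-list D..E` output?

Reachable from E: {A, B, C, D, E, F, G, H, I, J, K}.
Reachable from D: {D}.
In E's history but not D's: {A, B, C, E, F, G, H, I, J, K} — 10 commits.

10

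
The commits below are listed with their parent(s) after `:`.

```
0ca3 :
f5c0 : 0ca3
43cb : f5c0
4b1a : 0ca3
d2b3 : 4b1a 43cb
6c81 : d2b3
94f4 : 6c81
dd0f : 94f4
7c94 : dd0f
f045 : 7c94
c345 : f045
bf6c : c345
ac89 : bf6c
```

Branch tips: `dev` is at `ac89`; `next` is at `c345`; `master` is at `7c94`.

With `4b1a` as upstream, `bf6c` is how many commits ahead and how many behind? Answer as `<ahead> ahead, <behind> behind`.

10 ahead, 0 behind

Reachable from bf6c: {0ca3, 43cb, 4b1a, 6c81, 7c94, 94f4, bf6c, c345, d2b3, dd0f, f045, f5c0}.
Reachable from 4b1a: {0ca3, 4b1a}.
Only in bf6c's history (ahead): {43cb, 6c81, 7c94, 94f4, bf6c, c345, d2b3, dd0f, f045, f5c0} — 10.
Only in 4b1a's history (behind): {} — 0.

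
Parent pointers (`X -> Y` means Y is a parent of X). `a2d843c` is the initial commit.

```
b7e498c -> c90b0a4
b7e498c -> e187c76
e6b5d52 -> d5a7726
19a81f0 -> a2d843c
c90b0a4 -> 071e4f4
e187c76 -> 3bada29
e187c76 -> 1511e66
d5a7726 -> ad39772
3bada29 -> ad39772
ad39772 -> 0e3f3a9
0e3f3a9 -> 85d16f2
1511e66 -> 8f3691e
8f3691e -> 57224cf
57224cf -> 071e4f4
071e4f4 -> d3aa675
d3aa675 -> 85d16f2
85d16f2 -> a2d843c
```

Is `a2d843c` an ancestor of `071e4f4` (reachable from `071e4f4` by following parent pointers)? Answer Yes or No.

Ancestors of 071e4f4 (commits reachable by following parents): {071e4f4, 85d16f2, a2d843c, d3aa675}.
a2d843c is in that set, so it is an ancestor of 071e4f4.

Yes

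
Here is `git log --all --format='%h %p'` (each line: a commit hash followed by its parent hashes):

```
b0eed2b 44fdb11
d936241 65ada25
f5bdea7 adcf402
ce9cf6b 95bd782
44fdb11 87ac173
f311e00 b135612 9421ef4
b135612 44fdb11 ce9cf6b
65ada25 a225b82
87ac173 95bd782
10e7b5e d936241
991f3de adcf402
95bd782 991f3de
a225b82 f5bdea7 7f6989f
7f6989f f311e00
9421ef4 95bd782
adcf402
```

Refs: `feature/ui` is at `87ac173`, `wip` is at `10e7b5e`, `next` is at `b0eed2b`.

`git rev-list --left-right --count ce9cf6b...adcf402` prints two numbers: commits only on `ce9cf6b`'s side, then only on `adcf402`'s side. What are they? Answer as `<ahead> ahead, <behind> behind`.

3 ahead, 0 behind

Reachable from ce9cf6b: {95bd782, 991f3de, adcf402, ce9cf6b}.
Reachable from adcf402: {adcf402}.
Only in ce9cf6b's history (ahead): {95bd782, 991f3de, ce9cf6b} — 3.
Only in adcf402's history (behind): {} — 0.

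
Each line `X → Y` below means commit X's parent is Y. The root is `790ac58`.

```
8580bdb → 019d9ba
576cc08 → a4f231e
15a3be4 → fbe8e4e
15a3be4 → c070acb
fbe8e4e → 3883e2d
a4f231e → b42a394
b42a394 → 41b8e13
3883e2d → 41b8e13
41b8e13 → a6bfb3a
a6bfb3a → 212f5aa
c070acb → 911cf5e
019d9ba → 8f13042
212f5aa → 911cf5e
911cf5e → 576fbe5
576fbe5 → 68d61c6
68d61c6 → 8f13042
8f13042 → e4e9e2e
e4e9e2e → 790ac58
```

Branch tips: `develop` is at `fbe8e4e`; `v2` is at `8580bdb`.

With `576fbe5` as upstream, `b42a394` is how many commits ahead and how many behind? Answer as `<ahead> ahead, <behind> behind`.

Reachable from b42a394: {212f5aa, 41b8e13, 576fbe5, 68d61c6, 790ac58, 8f13042, 911cf5e, a6bfb3a, b42a394, e4e9e2e}.
Reachable from 576fbe5: {576fbe5, 68d61c6, 790ac58, 8f13042, e4e9e2e}.
Only in b42a394's history (ahead): {212f5aa, 41b8e13, 911cf5e, a6bfb3a, b42a394} — 5.
Only in 576fbe5's history (behind): {} — 0.

5 ahead, 0 behind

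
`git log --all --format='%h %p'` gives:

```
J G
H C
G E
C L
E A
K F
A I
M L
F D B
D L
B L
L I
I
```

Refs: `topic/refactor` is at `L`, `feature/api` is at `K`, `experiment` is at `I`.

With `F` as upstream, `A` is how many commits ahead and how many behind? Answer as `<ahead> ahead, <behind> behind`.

Reachable from A: {A, I}.
Reachable from F: {B, D, F, I, L}.
Only in A's history (ahead): {A} — 1.
Only in F's history (behind): {B, D, F, L} — 4.

1 ahead, 4 behind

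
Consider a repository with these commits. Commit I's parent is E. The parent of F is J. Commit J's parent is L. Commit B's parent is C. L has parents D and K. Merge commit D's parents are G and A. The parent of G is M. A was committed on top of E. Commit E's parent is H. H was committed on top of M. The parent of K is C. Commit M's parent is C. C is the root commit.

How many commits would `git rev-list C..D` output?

6

Reachable from D: {A, C, D, E, G, H, M}.
Reachable from C: {C}.
In D's history but not C's: {A, D, E, G, H, M} — 6 commits.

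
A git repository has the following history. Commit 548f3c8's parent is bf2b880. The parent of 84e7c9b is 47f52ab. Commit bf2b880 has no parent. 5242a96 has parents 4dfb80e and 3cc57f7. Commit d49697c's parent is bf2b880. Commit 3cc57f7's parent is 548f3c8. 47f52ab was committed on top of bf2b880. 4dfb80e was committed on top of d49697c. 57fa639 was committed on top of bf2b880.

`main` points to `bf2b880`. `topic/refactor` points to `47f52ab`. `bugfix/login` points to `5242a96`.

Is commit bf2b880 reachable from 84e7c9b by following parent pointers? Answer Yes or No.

Ancestors of 84e7c9b (commits reachable by following parents): {47f52ab, 84e7c9b, bf2b880}.
bf2b880 is in that set, so it is an ancestor of 84e7c9b.

Yes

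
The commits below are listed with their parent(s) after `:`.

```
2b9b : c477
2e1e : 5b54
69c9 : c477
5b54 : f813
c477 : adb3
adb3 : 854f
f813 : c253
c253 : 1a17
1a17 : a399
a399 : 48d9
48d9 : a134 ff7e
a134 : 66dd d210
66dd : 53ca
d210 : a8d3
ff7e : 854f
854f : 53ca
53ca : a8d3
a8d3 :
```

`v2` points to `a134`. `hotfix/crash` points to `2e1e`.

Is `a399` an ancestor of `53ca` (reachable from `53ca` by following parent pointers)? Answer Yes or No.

No

Ancestors of 53ca: {53ca, a8d3}.
a399 is not in that set, so it is not an ancestor of 53ca.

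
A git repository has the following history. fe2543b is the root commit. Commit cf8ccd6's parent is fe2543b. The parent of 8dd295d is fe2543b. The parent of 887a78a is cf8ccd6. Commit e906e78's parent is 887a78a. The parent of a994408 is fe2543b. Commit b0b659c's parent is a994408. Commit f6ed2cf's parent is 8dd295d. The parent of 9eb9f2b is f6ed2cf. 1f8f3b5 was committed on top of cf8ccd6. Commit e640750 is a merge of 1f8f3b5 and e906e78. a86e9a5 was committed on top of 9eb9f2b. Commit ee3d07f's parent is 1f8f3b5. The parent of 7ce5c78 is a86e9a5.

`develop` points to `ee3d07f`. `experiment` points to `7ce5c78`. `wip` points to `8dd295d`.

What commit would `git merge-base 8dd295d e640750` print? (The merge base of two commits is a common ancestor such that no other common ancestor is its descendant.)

fe2543b

Ancestors of 8dd295d: {8dd295d, fe2543b}.
Ancestors of e640750: {1f8f3b5, 887a78a, cf8ccd6, e640750, e906e78, fe2543b}.
Common ancestors: {fe2543b}.
The only common ancestor is fe2543b, so it is the merge base.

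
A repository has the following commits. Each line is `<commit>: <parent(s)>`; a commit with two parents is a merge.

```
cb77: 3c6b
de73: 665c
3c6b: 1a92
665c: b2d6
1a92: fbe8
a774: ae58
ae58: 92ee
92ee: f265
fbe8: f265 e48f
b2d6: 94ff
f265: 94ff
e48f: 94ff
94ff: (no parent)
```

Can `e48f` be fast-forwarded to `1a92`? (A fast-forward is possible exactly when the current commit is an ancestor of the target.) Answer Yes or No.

A fast-forward from e48f to 1a92 is possible iff e48f is an ancestor of 1a92.
Ancestors of 1a92: {1a92, 94ff, e48f, f265, fbe8}.
e48f is among them, so fast-forward is possible.

Yes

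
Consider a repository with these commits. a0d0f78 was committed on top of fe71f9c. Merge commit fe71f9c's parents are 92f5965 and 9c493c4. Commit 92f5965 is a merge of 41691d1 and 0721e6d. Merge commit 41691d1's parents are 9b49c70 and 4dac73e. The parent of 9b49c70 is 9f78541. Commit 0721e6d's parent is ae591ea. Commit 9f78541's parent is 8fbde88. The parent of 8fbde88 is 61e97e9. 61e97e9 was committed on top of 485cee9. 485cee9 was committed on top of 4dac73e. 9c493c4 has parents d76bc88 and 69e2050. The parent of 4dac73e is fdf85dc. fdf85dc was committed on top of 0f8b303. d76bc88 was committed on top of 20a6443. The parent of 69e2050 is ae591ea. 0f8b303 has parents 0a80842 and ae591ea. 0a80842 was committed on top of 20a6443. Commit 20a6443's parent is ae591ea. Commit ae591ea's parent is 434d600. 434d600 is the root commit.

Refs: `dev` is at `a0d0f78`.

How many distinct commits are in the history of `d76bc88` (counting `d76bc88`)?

Walking parent pointers from d76bc88: reachable set = {20a6443, 434d600, ae591ea, d76bc88}.
That is 4 commits.

4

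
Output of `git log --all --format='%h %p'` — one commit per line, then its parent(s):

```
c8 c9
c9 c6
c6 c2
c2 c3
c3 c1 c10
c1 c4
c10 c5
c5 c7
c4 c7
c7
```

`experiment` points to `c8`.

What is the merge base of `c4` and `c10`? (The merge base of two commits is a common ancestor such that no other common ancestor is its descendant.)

Ancestors of c4: {c4, c7}.
Ancestors of c10: {c10, c5, c7}.
Common ancestors: {c7}.
The only common ancestor is c7, so it is the merge base.

c7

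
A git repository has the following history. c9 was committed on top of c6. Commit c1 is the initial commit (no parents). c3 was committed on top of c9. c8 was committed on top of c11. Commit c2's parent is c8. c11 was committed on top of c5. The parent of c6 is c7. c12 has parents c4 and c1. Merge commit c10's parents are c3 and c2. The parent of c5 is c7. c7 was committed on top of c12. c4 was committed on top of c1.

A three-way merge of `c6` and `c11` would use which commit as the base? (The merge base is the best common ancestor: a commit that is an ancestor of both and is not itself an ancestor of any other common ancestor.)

Ancestors of c6: {c1, c12, c4, c6, c7}.
Ancestors of c11: {c1, c11, c12, c4, c5, c7}.
Common ancestors: {c1, c12, c4, c7}.
Among these, c7 is not an ancestor of any other common ancestor — it is the merge base.

c7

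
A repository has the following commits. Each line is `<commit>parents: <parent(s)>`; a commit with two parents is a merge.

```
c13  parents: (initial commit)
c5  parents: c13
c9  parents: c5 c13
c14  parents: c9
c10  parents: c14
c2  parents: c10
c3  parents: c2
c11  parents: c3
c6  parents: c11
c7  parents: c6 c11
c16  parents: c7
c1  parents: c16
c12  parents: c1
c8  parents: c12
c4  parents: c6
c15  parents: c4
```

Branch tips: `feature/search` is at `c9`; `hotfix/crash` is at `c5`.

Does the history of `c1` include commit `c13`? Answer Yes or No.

Ancestors of c1 (commits reachable by following parents): {c1, c10, c11, c13, c14, c16, c2, c3, c5, c6, c7, c9}.
c13 is in that set, so it is an ancestor of c1.

Yes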